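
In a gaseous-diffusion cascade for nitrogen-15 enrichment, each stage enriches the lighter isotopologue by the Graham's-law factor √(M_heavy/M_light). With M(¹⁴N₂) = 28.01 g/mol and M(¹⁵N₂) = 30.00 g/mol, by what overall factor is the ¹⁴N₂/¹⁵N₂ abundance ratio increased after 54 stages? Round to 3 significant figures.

The single-stage factor is √(M_heavy/M_light), so 54 stages give [√(30.00/28.01)]^54 = (30.00/28.01)^(54/2).
= 1.07105^27 = 6.38.

6.38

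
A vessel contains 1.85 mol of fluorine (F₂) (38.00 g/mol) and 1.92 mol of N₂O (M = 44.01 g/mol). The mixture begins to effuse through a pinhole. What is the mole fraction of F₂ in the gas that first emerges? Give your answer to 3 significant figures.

0.509

Rate_i ∝ x_i/√M_i (Graham's law weighted by mole fraction), so the effusate composition follows n_i/√M_i.
So x_F₂ in the escaping gas = (n_F₂/√M_F₂) / Σ(n_i/√M_i)
= (1.85/√38.00) / (1.85/√38.00 + 1.92/√44.01) = 0.3001/(0.3001 + 0.2894) = 0.509.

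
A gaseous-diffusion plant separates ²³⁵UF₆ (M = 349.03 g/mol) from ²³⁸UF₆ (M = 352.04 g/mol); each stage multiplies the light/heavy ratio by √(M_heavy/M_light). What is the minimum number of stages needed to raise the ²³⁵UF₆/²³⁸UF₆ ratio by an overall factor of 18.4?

679

With α = √(352.04/349.03) per stage, ln α = ½ ln(1.00862) = 0.004293.
Need α^N ≥ 18.4 ⇒ N ≥ ln(18.4) / ln α = 2.912 / 0.004293 = 678.32.
Rounding up, N = 679 stages.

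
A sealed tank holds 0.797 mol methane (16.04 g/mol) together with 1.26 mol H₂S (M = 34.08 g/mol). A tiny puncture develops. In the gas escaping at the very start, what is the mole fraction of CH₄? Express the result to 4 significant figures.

0.4797

Each component's effusion rate ∝ (its partial pressure)·(1/√M) ∝ n_i/√M_i.
Mole fraction of CH₄ in the effusate = (n_CH₄/√M_CH₄) / (n_CH₄/√M_CH₄ + n_H₂S/√M_H₂S)
= (0.797/√16.04) / (0.797/√16.04 + 1.26/√34.08) = 0.1990/(0.1990 + 0.2158) = 0.4797.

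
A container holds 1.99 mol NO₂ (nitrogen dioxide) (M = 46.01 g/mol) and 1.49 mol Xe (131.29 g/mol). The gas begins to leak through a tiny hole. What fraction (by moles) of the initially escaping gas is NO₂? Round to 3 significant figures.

Rate_i ∝ x_i/√M_i (Graham's law weighted by mole fraction), so the effusate composition follows n_i/√M_i.
So x_NO₂ in the escaping gas = (n_NO₂/√M_NO₂) / Σ(n_i/√M_i)
= (1.99/√46.01) / (1.99/√46.01 + 1.49/√131.29) = 0.2934/(0.2934 + 0.1300) = 0.693.

0.693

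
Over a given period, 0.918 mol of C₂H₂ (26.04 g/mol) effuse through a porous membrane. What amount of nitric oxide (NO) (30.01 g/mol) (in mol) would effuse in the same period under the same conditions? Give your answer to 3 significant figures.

0.855 mol

By Graham's law, rate_NO/rate_C₂H₂ = √(M_C₂H₂/M_NO) = √(26.04/30.01) = √0.8677 = 0.9315.
So the amount for NO is 0.918 × 0.9315 = 0.855 mol.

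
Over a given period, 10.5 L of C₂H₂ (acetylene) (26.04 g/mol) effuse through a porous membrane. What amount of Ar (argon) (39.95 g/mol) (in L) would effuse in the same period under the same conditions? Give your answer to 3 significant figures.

8.48 L

From Graham's law, rate_Ar/rate_C₂H₂ = √(M_C₂H₂/M_Ar) = √(26.04/39.95) = √0.6518 = 0.8074.
So the volume for Ar is 10.5 × 0.8074 = 8.48 L.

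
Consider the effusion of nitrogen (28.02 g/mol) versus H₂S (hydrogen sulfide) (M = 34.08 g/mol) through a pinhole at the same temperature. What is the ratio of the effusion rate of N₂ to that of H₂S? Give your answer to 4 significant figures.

Since effusion rate ∝ 1/√M, rate_N₂/rate_H₂S = √(M_H₂S/M_N₂) = √(34.08/28.02) = √1.216 = 1.103.

1.103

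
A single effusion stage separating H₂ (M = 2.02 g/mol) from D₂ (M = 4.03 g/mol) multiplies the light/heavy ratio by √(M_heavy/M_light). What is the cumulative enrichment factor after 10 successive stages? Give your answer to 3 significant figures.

31.6

After 10 stages the ratio has grown by (√(4.03/2.02))^10 = (4.03/2.02)^(10/2).
= 1.99505^5 = 31.6.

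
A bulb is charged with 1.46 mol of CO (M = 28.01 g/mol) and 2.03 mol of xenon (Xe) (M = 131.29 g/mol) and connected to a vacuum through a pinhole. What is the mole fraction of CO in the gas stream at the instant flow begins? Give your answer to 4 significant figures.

Each component's effusion rate ∝ (its partial pressure)·(1/√M) ∝ n_i/√M_i.
So x_CO in the escaping gas = (n_CO/√M_CO) / Σ(n_i/√M_i)
= (1.46/√28.01) / (1.46/√28.01 + 2.03/√131.29) = 0.2759/(0.2759 + 0.1772) = 0.6089.

0.6089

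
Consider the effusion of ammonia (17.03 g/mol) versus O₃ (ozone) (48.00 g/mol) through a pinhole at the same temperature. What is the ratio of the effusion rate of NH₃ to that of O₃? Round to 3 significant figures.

By Graham's law, rate_NH₃/rate_O₃ = √(M_O₃/M_NH₃) = √(48.00/17.03) = √2.819 = 1.68.

1.68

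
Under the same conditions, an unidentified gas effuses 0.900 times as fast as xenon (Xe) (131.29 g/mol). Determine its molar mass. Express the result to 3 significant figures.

Using Graham's law: rate_X/rate_Xe = √(M_Xe/M_X).
0.900 = √(131.29/M_X)
M_X = 131.29 / 0.900² = 131.29 / 0.8100 = 162 g/mol

162 g/mol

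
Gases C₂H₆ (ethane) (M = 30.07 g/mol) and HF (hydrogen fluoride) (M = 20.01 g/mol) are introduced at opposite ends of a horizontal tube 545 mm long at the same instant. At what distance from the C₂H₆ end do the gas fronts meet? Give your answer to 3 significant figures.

245 mm

The fronts meet when d_C₂H₆ + d_HF = L with d_C₂H₆/d_HF = √(M_HF/M_C₂H₆) (Graham's law). Here √(M_HF/M_C₂H₆) = √(20.01/30.07) = 0.8157.
With d_C₂H₆ + d_HF = 545 mm, d_HF = 545/(1 + 0.8157) = 300.2 mm.
d_C₂H₆ = 545 − 300.2 = 245 mm.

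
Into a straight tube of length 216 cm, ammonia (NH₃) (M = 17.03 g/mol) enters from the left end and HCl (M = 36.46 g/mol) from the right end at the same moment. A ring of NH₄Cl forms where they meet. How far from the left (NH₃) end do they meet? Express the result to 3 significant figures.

Distances travelled in equal time are proportional to diffusion rates, so d_NH₃/d_HCl = √(M_HCl/M_NH₃) = √(36.46/17.03) = 1.463.
With d_NH₃ + d_HCl = 216 cm, d_HCl = 216/(1 + 1.463) = 87.69 cm.
d_NH₃ = 216 − 87.69 = 128 cm.

128 cm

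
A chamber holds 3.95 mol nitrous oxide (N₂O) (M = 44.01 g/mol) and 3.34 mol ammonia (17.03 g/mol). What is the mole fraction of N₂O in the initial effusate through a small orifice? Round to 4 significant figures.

0.4239

Effusion rate of each component ∝ n_i/√M_i (partial pressure × 1/√M).
Mole fraction of N₂O in the effusate = (n_N₂O/√M_N₂O) / (n_N₂O/√M_N₂O + n_NH₃/√M_NH₃)
= (3.95/√44.01) / (3.95/√44.01 + 3.34/√17.03) = 0.5954/(0.5954 + 0.8094) = 0.4239.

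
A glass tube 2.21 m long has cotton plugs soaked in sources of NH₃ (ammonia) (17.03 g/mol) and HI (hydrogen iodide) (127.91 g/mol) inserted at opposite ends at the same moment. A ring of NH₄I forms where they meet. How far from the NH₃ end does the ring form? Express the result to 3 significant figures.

1.62 m

Distances travelled in equal time are proportional to diffusion rates, so d_NH₃/d_HI = √(M_HI/M_NH₃) = √(127.91/17.03) = 2.741.
With d_NH₃ + d_HI = 2.21 m, d_HI = 2.21/(1 + 2.741) = 0.5908 m.
d_NH₃ = 2.21 − 0.5908 = 1.62 m.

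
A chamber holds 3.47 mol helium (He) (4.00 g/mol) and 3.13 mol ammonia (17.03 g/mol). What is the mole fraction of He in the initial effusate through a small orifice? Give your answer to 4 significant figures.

The effusion rate of species i is ∝ p_i/√M_i ∝ n_i/√M_i.
x_He(eff) = (n_He/√M_He) / (n_He/√M_He + n_NH₃/√M_NH₃)
= (3.47/√4.00) / (3.47/√4.00 + 3.13/√17.03) = 1.735/(1.735 + 0.7585) = 0.6958.

0.6958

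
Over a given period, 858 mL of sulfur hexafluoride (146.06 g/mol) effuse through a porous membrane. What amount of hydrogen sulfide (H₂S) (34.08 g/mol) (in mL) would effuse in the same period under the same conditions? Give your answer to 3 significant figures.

Using Graham's law: rate_H₂S/rate_SF₆ = √(M_SF₆/M_H₂S) = √(146.06/34.08) = √4.286 = 2.070.
So the volume for H₂S is 858 × 2.070 = 1780 mL.

1780 mL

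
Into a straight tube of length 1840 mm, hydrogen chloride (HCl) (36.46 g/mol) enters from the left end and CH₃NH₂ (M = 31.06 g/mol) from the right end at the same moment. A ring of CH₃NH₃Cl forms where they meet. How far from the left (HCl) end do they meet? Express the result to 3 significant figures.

In equal time, each gas travels a distance ∝ its rate ∝ 1/√M, so d_HCl/d_CH₃NH₂ = √(M_CH₃NH₂/M_HCl) = √(31.06/36.46) = 0.9230.
With d_HCl + d_CH₃NH₂ = 1840 mm, d_CH₃NH₂ = 1840/(1 + 0.9230) = 956.8 mm.
d_HCl = 1840 − 956.8 = 883 mm.

883 mm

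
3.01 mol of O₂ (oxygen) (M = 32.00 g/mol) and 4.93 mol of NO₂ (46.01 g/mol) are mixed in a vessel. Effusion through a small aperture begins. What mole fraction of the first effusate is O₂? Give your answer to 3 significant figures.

Rate_i ∝ x_i/√M_i (Graham's law weighted by mole fraction), so the effusate composition follows n_i/√M_i.
x_O₂(eff) = (n_O₂/√M_O₂) / (n_O₂/√M_O₂ + n_NO₂/√M_NO₂)
= (3.01/√32.00) / (3.01/√32.00 + 4.93/√46.01) = 0.5321/(0.5321 + 0.7268) = 0.423.

0.423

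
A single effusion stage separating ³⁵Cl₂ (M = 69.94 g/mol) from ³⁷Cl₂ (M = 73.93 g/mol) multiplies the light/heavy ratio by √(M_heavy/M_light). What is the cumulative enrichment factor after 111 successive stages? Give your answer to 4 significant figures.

The single-stage factor is √(M_heavy/M_light), so 111 stages give [√(73.93/69.94)]^111 = (73.93/69.94)^(111/2).
= 1.05705^(111/2) = 21.74.

21.74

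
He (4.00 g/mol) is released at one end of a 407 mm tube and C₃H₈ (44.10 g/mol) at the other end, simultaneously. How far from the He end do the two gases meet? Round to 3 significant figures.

Distances travelled in equal time are proportional to diffusion rates, so d_He/d_C₃H₈ = √(M_C₃H₈/M_He) = √(44.10/4.00) = 3.320.
With d_He + d_C₃H₈ = 407 mm, d_C₃H₈ = 407/(1 + 3.320) = 94.20 mm.
d_He = 407 − 94.20 = 313 mm.

313 mm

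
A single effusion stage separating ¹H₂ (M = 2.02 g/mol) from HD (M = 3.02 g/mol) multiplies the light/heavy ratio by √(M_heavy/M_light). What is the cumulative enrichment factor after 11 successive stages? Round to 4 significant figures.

9.133

The single-stage factor is √(M_heavy/M_light), so 11 stages give [√(3.02/2.02)]^11 = (3.02/2.02)^(11/2).
= 1.49505^(11/2) = 9.133.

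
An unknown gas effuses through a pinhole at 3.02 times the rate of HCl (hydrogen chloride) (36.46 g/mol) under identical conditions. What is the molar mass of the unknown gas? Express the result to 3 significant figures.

Since effusion rate ∝ 1/√M, rate_X/rate_HCl = √(M_HCl/M_X).
3.02 = √(36.46/M_X)
M_X = 36.46 / 3.02² = 36.46 / 9.120 = 4.00 g/mol

4.00 g/mol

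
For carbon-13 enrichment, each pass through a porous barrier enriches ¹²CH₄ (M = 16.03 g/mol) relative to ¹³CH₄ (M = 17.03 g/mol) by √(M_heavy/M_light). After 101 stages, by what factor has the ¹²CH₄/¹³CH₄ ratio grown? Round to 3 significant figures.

21.2

The single-stage factor is √(M_heavy/M_light), so 101 stages give [√(17.03/16.03)]^101 = (17.03/16.03)^(101/2).
= 1.06238^(101/2) = 21.2.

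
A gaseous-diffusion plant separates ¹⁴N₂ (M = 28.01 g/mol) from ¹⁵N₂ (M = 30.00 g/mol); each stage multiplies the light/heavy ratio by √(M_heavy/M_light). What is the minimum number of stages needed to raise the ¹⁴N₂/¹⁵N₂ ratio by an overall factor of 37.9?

106

Per stage α = (30.00/28.01)^(1/2) = 1.07105^0.5, giving ln α = 0.03432.
Need α^N ≥ 37.9 ⇒ N ≥ ln(37.9) / ln α = 3.635 / 0.03432 = 105.92.
So at least 106 stages are needed.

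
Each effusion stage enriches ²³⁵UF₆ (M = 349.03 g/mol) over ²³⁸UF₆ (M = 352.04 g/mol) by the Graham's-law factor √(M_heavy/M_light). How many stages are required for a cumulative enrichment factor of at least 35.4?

831

With α = √(352.04/349.03) per stage, ln α = ½ ln(1.00862) = 0.004293.
Need α^N ≥ 35.4 ⇒ N ≥ ln(35.4) / ln α = 3.567 / 0.004293 = 830.73.
Minimum whole number of stages: N = 831.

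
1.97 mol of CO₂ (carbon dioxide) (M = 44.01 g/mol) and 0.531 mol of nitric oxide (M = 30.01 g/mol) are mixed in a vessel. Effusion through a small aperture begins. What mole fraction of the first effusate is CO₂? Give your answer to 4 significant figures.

0.7539

The effusion rate of species i is ∝ p_i/√M_i ∝ n_i/√M_i.
x_CO₂(eff) = (n_CO₂/√M_CO₂) / (n_CO₂/√M_CO₂ + n_NO/√M_NO)
= (1.97/√44.01) / (1.97/√44.01 + 0.531/√30.01) = 0.2970/(0.2970 + 0.09693) = 0.7539.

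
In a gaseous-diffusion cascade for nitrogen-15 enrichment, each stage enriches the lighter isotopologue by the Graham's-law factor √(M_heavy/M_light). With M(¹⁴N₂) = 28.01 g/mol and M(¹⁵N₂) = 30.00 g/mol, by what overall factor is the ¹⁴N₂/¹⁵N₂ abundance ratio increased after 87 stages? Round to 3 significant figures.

19.8

The single-stage factor is √(M_heavy/M_light), so 87 stages give [√(30.00/28.01)]^87 = (30.00/28.01)^(87/2).
= 1.07105^(87/2) = 19.8.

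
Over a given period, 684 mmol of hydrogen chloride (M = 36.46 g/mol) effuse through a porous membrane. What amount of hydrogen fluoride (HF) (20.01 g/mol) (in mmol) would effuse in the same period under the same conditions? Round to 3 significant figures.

By Graham's law, rate_HF/rate_HCl = √(M_HCl/M_HF) = √(36.46/20.01) = √1.822 = 1.350.
So the amount for HF is 684 × 1.350 = 923 mmol.

923 mmol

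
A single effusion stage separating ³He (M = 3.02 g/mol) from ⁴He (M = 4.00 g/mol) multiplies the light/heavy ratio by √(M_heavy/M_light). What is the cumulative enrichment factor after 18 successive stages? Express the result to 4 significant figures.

12.55

Overall factor = α^18 with α = √(4.00/3.02), i.e. (4.00/3.02)^(18/2).
= 1.32450^9 = 12.55.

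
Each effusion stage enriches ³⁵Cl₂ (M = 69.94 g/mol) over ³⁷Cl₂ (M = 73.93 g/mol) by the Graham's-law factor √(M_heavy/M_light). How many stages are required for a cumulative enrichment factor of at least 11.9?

90

With α = √(73.93/69.94) per stage, ln α = ½ ln(1.05705) = 0.02774.
Need α^N ≥ 11.9 ⇒ N ≥ ln(11.9) / ln α = 2.477 / 0.02774 = 89.28.
So at least 90 stages are needed.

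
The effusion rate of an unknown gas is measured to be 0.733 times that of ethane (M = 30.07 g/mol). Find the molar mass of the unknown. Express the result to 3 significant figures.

Since effusion rate ∝ 1/√M, rate_X/rate_C₂H₆ = √(M_C₂H₆/M_X).
0.733 = √(30.07/M_X)
M_X = 30.07 / 0.733² = 30.07 / 0.5373 = 56.0 g/mol

56.0 g/mol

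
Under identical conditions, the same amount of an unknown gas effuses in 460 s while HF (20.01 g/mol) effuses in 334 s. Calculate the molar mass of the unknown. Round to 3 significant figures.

From Graham's law, t_X/t_HF = √(M_X/M_HF).
460/334 = 1.377 = √(M_X/20.01)
M_X = 20.01 × 1.377² = 20.01 × 1.897 = 38.0 g/mol

38.0 g/mol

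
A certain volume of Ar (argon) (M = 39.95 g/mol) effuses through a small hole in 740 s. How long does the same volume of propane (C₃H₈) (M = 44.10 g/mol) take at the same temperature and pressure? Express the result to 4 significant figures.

By Graham's law, t_C₃H₈/t_Ar = √(M_C₃H₈/M_Ar) = √(44.10/39.95) = √1.104 = 1.051.
So the time for C₃H₈ is 740 × 1.051 = 777.5 s.

777.5 s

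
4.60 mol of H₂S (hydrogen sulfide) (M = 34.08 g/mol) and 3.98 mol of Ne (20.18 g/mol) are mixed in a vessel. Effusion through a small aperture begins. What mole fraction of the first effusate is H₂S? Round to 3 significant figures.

0.471

Effusion rate of each component ∝ n_i/√M_i (partial pressure × 1/√M).
Mole fraction of H₂S in the effusate = (n_H₂S/√M_H₂S) / (n_H₂S/√M_H₂S + n_Ne/√M_Ne)
= (4.60/√34.08) / (4.60/√34.08 + 3.98/√20.18) = 0.7880/(0.7880 + 0.8860) = 0.471.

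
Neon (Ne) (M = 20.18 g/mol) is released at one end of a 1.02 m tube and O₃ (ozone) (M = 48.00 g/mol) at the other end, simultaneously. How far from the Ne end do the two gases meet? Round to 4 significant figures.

0.6188 m

In equal time, each gas travels a distance ∝ its rate ∝ 1/√M, so d_Ne/d_O₃ = √(M_O₃/M_Ne) = √(48.00/20.18) = 1.542.
With d_Ne + d_O₃ = 1.02 m, d_O₃ = 1.02/(1 + 1.542) = 0.4012 m.
d_Ne = 1.02 − 0.4012 = 0.6188 m.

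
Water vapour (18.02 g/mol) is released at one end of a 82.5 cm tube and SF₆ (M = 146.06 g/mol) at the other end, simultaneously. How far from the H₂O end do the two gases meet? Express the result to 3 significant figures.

Graham's law gives d_H₂O/d_SF₆ = rate_H₂O/rate_SF₆ = √(M_SF₆/M_H₂O) = √(146.06/18.02) = 2.847.
With d_H₂O + d_SF₆ = 82.5 cm, d_SF₆ = 82.5/(1 + 2.847) = 21.45 cm.
d_H₂O = 82.5 − 21.45 = 61.1 cm.

61.1 cm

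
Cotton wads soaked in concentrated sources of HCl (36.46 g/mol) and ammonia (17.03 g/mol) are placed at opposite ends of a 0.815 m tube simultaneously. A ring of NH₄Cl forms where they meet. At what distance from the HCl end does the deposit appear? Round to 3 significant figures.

0.331 m

The fronts meet when d_HCl + d_NH₃ = L with d_HCl/d_NH₃ = √(M_NH₃/M_HCl) (Graham's law). Here √(M_NH₃/M_HCl) = √(17.03/36.46) = 0.6834.
With d_HCl + d_NH₃ = 0.815 m, d_NH₃ = 0.815/(1 + 0.6834) = 0.4841 m.
d_HCl = 0.815 − 0.4841 = 0.331 m.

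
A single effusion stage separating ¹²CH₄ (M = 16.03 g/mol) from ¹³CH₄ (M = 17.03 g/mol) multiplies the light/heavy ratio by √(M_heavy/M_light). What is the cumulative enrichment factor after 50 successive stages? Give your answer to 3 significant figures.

4.54

After 50 stages the ratio has grown by (√(17.03/16.03))^50 = (17.03/16.03)^(50/2).
= 1.06238^25 = 4.54.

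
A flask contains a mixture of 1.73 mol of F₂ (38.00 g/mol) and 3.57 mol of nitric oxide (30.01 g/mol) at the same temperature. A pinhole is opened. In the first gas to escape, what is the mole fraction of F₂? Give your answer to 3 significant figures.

Each component's effusion rate ∝ (its partial pressure)·(1/√M) ∝ n_i/√M_i.
x_F₂(eff) = (n_F₂/√M_F₂) / (n_F₂/√M_F₂ + n_NO/√M_NO)
= (1.73/√38.00) / (1.73/√38.00 + 3.57/√30.01) = 0.2806/(0.2806 + 0.6517) = 0.301.

0.301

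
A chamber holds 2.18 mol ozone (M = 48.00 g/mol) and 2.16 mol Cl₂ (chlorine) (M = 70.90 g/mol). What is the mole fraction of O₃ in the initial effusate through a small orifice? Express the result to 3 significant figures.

Effusion rate of each component ∝ n_i/√M_i (partial pressure × 1/√M).
x_O₃(eff) = (n_O₃/√M_O₃) / (n_O₃/√M_O₃ + n_Cl₂/√M_Cl₂)
= (2.18/√48.00) / (2.18/√48.00 + 2.16/√70.90) = 0.3147/(0.3147 + 0.2565) = 0.551.

0.551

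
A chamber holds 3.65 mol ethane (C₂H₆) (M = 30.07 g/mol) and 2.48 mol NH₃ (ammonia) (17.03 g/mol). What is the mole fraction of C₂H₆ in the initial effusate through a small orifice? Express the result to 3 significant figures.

0.526

Each component's effusion rate ∝ (its partial pressure)·(1/√M) ∝ n_i/√M_i.
Mole fraction of C₂H₆ in the effusate = (n_C₂H₆/√M_C₂H₆) / (n_C₂H₆/√M_C₂H₆ + n_NH₃/√M_NH₃)
= (3.65/√30.07) / (3.65/√30.07 + 2.48/√17.03) = 0.6656/(0.6656 + 0.6010) = 0.526.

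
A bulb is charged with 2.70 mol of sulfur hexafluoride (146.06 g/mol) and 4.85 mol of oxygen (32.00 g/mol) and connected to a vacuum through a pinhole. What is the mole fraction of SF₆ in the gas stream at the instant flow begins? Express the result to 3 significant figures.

0.207

Effusion rate of each component ∝ n_i/√M_i (partial pressure × 1/√M).
x_SF₆(eff) = (n_SF₆/√M_SF₆) / (n_SF₆/√M_SF₆ + n_O₂/√M_O₂)
= (2.70/√146.06) / (2.70/√146.06 + 4.85/√32.00) = 0.2234/(0.2234 + 0.8574) = 0.207.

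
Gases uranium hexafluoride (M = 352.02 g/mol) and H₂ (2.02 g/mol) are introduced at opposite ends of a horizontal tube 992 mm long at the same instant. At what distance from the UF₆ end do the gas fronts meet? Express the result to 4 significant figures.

69.85 mm

The fronts meet when d_UF₆ + d_H₂ = L with d_UF₆/d_H₂ = √(M_H₂/M_UF₆) (Graham's law). Here √(M_H₂/M_UF₆) = √(2.02/352.02) = 0.07575.
With d_UF₆ + d_H₂ = 992 mm, d_H₂ = 992/(1 + 0.07575) = 922.1 mm.
d_UF₆ = 992 − 922.1 = 69.85 mm.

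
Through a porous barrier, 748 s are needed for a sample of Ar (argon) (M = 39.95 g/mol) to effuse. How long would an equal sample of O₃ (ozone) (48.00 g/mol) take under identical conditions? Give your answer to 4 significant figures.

819.9 s

From Graham's law, t_O₃/t_Ar = √(M_O₃/M_Ar) = √(48.00/39.95) = √1.202 = 1.096.
So the time for O₃ is 748 × 1.096 = 819.9 s.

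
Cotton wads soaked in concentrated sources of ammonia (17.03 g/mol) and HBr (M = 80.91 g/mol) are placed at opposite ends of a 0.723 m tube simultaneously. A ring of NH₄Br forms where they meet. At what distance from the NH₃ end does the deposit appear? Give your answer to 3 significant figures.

0.496 m

Distances travelled in equal time are proportional to diffusion rates, so d_NH₃/d_HBr = √(M_HBr/M_NH₃) = √(80.91/17.03) = 2.180.
With d_NH₃ + d_HBr = 0.723 m, d_HBr = 0.723/(1 + 2.180) = 0.2274 m.
d_NH₃ = 0.723 − 0.2274 = 0.496 m.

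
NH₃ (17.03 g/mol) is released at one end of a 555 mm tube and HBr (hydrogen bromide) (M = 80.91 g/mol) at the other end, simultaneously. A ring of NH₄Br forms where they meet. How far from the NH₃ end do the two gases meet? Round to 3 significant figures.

The fronts meet when d_NH₃ + d_HBr = L with d_NH₃/d_HBr = √(M_HBr/M_NH₃) (Graham's law). Here √(M_HBr/M_NH₃) = √(80.91/17.03) = 2.180.
With d_NH₃ + d_HBr = 555 mm, d_HBr = 555/(1 + 2.180) = 174.5 mm.
d_NH₃ = 555 − 174.5 = 380 mm.

380 mm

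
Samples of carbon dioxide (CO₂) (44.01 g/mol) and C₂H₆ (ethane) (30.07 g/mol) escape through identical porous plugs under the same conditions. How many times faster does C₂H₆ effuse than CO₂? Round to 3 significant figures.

Since effusion rate ∝ 1/√M, rate_C₂H₆/rate_CO₂ = √(M_CO₂/M_C₂H₆) = √(44.01/30.07) = √1.464 = 1.21.

1.21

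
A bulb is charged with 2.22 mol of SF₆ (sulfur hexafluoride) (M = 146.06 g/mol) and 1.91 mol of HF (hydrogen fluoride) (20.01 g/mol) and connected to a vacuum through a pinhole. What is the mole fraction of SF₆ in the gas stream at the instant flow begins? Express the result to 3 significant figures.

The effusion rate of species i is ∝ p_i/√M_i ∝ n_i/√M_i.
So x_SF₆ in the escaping gas = (n_SF₆/√M_SF₆) / Σ(n_i/√M_i)
= (2.22/√146.06) / (2.22/√146.06 + 1.91/√20.01) = 0.1837/(0.1837 + 0.4270) = 0.301.

0.301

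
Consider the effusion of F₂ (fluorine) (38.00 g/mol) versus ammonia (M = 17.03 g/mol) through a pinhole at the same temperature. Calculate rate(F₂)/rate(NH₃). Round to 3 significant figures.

Since effusion rate ∝ 1/√M, rate_F₂/rate_NH₃ = √(M_NH₃/M_F₂) = √(17.03/38.00) = √0.4482 = 0.669.

0.669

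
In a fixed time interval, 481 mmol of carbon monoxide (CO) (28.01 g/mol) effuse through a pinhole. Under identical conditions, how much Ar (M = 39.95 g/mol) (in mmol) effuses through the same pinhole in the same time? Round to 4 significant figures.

By Graham's law, rate_Ar/rate_CO = √(M_CO/M_Ar) = √(28.01/39.95) = √0.7011 = 0.8373.
So the amount for Ar is 481 × 0.8373 = 402.8 mmol.

402.8 mmol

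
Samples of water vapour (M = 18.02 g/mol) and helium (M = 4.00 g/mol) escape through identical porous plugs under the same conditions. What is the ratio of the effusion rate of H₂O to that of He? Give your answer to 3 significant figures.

0.471

Using Graham's law: rate_H₂O/rate_He = √(M_He/M_H₂O) = √(4.00/18.02) = √0.2220 = 0.471.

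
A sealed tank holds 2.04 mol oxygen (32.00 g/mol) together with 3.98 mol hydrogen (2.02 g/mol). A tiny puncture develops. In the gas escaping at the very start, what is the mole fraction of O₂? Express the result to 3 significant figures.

0.114

Rate_i ∝ x_i/√M_i (Graham's law weighted by mole fraction), so the effusate composition follows n_i/√M_i.
So x_O₂ in the escaping gas = (n_O₂/√M_O₂) / Σ(n_i/√M_i)
= (2.04/√32.00) / (2.04/√32.00 + 3.98/√2.02) = 0.3606/(0.3606 + 2.800) = 0.114.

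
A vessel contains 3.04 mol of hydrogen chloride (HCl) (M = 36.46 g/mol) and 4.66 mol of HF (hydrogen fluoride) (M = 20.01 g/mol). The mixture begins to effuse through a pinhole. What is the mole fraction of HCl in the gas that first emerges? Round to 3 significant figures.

0.326

Rate_i ∝ x_i/√M_i (Graham's law weighted by mole fraction), so the effusate composition follows n_i/√M_i.
x_HCl(eff) = (n_HCl/√M_HCl) / (n_HCl/√M_HCl + n_HF/√M_HF)
= (3.04/√36.46) / (3.04/√36.46 + 4.66/√20.01) = 0.5035/(0.5035 + 1.042) = 0.326.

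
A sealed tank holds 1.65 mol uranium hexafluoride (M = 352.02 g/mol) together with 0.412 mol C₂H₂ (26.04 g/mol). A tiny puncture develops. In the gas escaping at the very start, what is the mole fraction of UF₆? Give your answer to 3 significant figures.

Rate_i ∝ x_i/√M_i (Graham's law weighted by mole fraction), so the effusate composition follows n_i/√M_i.
x_UF₆(eff) = (n_UF₆/√M_UF₆) / (n_UF₆/√M_UF₆ + n_C₂H₂/√M_C₂H₂)
= (1.65/√352.02) / (1.65/√352.02 + 0.412/√26.04) = 0.08794/(0.08794 + 0.08074) = 0.521.

0.521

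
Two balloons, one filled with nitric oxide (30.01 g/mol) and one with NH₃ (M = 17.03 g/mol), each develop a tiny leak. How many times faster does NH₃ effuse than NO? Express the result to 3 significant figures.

Using Graham's law: rate_NH₃/rate_NO = √(M_NO/M_NH₃) = √(30.01/17.03) = √1.762 = 1.33.

1.33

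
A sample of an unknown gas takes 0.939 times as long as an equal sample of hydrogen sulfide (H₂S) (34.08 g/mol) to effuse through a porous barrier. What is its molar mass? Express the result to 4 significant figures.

30.05 g/mol

Graham's law gives t_X/t_H₂S = √(M_X/M_H₂S).
0.939 = √(M_X/34.08)
M_X = 34.08 × 0.939² = 34.08 × 0.8817 = 30.05 g/mol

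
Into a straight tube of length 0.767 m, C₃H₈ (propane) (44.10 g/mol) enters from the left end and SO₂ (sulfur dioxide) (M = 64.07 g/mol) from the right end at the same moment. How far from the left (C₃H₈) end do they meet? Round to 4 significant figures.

0.4192 m

The fronts meet when d_C₃H₈ + d_SO₂ = L with d_C₃H₈/d_SO₂ = √(M_SO₂/M_C₃H₈) (Graham's law). Here √(M_SO₂/M_C₃H₈) = √(64.07/44.10) = 1.205.
With d_C₃H₈ + d_SO₂ = 0.767 m, d_SO₂ = 0.767/(1 + 1.205) = 0.3478 m.
d_C₃H₈ = 0.767 − 0.3478 = 0.4192 m.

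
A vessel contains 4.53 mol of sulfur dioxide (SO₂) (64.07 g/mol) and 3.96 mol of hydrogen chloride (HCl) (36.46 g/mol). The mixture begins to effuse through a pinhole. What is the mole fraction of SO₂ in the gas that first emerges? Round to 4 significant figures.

The effusion rate of species i is ∝ p_i/√M_i ∝ n_i/√M_i.
So x_SO₂ in the escaping gas = (n_SO₂/√M_SO₂) / Σ(n_i/√M_i)
= (4.53/√64.07) / (4.53/√64.07 + 3.96/√36.46) = 0.5659/(0.5659 + 0.6558) = 0.4632.

0.4632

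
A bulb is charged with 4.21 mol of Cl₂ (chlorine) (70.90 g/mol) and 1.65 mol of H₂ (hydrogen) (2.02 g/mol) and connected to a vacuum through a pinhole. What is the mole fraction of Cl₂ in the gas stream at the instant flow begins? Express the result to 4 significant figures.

0.3010

Each component's effusion rate ∝ (its partial pressure)·(1/√M) ∝ n_i/√M_i.
So x_Cl₂ in the escaping gas = (n_Cl₂/√M_Cl₂) / Σ(n_i/√M_i)
= (4.21/√70.90) / (4.21/√70.90 + 1.65/√2.02) = 0.5000/(0.5000 + 1.161) = 0.3010.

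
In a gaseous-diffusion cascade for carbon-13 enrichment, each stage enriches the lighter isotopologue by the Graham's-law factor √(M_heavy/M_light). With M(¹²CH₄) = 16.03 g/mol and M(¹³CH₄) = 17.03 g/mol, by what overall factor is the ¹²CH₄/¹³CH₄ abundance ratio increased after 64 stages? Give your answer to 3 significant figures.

6.93

Overall factor = α^64 with α = √(17.03/16.03), i.e. (17.03/16.03)^(64/2).
= 1.06238^32 = 6.93.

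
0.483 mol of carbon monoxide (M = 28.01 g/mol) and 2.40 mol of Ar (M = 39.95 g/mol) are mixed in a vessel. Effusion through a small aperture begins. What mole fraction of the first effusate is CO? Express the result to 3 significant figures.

0.194

Rate_i ∝ x_i/√M_i (Graham's law weighted by mole fraction), so the effusate composition follows n_i/√M_i.
So x_CO in the escaping gas = (n_CO/√M_CO) / Σ(n_i/√M_i)
= (0.483/√28.01) / (0.483/√28.01 + 2.40/√39.95) = 0.09126/(0.09126 + 0.3797) = 0.194.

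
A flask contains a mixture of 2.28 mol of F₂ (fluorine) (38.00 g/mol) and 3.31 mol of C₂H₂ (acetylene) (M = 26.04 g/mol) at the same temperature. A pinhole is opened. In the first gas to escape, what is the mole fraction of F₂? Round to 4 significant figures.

0.3631

Rate_i ∝ x_i/√M_i (Graham's law weighted by mole fraction), so the effusate composition follows n_i/√M_i.
x_F₂(eff) = (n_F₂/√M_F₂) / (n_F₂/√M_F₂ + n_C₂H₂/√M_C₂H₂)
= (2.28/√38.00) / (2.28/√38.00 + 3.31/√26.04) = 0.3699/(0.3699 + 0.6486) = 0.3631.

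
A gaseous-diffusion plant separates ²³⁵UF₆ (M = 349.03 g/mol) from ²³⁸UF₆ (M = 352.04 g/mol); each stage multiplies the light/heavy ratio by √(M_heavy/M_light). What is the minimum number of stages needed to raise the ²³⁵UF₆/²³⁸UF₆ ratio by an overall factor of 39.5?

857

With α = √(352.04/349.03) per stage, ln α = ½ ln(1.00862) = 0.004293.
Need α^N ≥ 39.5 ⇒ N ≥ ln(39.5) / ln α = 3.676 / 0.004293 = 856.26.
Rounding up, N = 857 stages.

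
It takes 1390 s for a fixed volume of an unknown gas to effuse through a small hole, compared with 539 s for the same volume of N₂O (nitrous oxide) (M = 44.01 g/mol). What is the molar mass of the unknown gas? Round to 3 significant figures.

293 g/mol

Since effusion rate ∝ 1/√M, t_X/t_N₂O = √(M_X/M_N₂O).
1390/539 = 2.579 = √(M_X/44.01)
M_X = 44.01 × 2.579² = 44.01 × 6.650 = 293 g/mol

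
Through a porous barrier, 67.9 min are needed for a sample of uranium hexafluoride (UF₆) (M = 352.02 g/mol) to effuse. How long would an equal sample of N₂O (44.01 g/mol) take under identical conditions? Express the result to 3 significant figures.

From Graham's law, t_N₂O/t_UF₆ = √(M_N₂O/M_UF₆) = √(44.01/352.02) = √0.1250 = 0.3536.
So the time for N₂O is 67.9 × 0.3536 = 24.0 min.

24.0 min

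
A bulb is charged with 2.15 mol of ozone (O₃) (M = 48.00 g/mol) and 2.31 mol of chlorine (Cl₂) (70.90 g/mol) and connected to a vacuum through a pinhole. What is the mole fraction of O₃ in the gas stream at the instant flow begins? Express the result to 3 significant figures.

0.531

Rate_i ∝ x_i/√M_i (Graham's law weighted by mole fraction), so the effusate composition follows n_i/√M_i.
Mole fraction of O₃ in the effusate = (n_O₃/√M_O₃) / (n_O₃/√M_O₃ + n_Cl₂/√M_Cl₂)
= (2.15/√48.00) / (2.15/√48.00 + 2.31/√70.90) = 0.3103/(0.3103 + 0.2743) = 0.531.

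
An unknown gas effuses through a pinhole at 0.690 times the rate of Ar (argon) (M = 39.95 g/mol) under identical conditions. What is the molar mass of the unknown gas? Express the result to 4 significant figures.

Using Graham's law: rate_X/rate_Ar = √(M_Ar/M_X).
0.690 = √(39.95/M_X)
M_X = 39.95 / 0.690² = 39.95 / 0.4761 = 83.91 g/mol

83.91 g/mol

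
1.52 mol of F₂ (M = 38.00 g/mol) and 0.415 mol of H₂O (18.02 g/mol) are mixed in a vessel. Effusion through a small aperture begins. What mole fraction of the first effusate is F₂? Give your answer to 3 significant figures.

0.716

Each component's effusion rate ∝ (its partial pressure)·(1/√M) ∝ n_i/√M_i.
So x_F₂ in the escaping gas = (n_F₂/√M_F₂) / Σ(n_i/√M_i)
= (1.52/√38.00) / (1.52/√38.00 + 0.415/√18.02) = 0.2466/(0.2466 + 0.09776) = 0.716.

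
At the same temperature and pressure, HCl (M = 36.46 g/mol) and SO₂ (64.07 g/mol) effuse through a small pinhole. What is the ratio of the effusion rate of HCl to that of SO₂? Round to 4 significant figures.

Graham's law gives rate_HCl/rate_SO₂ = √(M_SO₂/M_HCl) = √(64.07/36.46) = √1.757 = 1.326.

1.326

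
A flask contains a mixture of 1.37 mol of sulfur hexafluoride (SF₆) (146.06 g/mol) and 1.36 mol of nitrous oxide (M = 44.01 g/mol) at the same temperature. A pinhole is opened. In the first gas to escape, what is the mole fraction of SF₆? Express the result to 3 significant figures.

0.356

The effusion rate of species i is ∝ p_i/√M_i ∝ n_i/√M_i.
x_SF₆(eff) = (n_SF₆/√M_SF₆) / (n_SF₆/√M_SF₆ + n_N₂O/√M_N₂O)
= (1.37/√146.06) / (1.37/√146.06 + 1.36/√44.01) = 0.1134/(0.1134 + 0.2050) = 0.356.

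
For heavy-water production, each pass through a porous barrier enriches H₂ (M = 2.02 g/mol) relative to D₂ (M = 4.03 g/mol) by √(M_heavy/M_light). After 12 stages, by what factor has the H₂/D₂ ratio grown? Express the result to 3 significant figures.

63.1

Overall factor = α^12 with α = √(4.03/2.02), i.e. (4.03/2.02)^(12/2).
= 1.99505^6 = 63.1.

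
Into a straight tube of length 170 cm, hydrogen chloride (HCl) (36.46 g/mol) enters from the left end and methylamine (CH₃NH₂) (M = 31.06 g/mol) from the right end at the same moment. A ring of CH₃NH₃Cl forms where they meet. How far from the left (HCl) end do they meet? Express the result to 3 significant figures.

The fronts meet when d_HCl + d_CH₃NH₂ = L with d_HCl/d_CH₃NH₂ = √(M_CH₃NH₂/M_HCl) (Graham's law). Here √(M_CH₃NH₂/M_HCl) = √(31.06/36.46) = 0.9230.
With d_HCl + d_CH₃NH₂ = 170 cm, d_CH₃NH₂ = 170/(1 + 0.9230) = 88.40 cm.
d_HCl = 170 − 88.40 = 81.6 cm.

81.6 cm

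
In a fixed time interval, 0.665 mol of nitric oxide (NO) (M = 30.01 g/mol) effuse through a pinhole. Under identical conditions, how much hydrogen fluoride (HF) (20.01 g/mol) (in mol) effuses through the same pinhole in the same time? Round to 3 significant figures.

0.814 mol

By Graham's law, rate_HF/rate_NO = √(M_NO/M_HF) = √(30.01/20.01) = √1.500 = 1.225.
So the amount for HF is 0.665 × 1.225 = 0.814 mol.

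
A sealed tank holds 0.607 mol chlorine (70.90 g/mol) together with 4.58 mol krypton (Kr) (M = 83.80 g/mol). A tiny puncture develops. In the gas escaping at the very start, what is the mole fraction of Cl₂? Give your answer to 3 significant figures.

The effusion rate of species i is ∝ p_i/√M_i ∝ n_i/√M_i.
So x_Cl₂ in the escaping gas = (n_Cl₂/√M_Cl₂) / Σ(n_i/√M_i)
= (0.607/√70.90) / (0.607/√70.90 + 4.58/√83.80) = 0.07209/(0.07209 + 0.5003) = 0.126.

0.126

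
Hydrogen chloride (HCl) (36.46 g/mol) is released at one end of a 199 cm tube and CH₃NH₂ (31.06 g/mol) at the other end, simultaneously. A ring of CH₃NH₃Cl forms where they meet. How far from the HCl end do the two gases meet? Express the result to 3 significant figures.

In equal time, each gas travels a distance ∝ its rate ∝ 1/√M, so d_HCl/d_CH₃NH₂ = √(M_CH₃NH₂/M_HCl) = √(31.06/36.46) = 0.9230.
With d_HCl + d_CH₃NH₂ = 199 cm, d_CH₃NH₂ = 199/(1 + 0.9230) = 103.5 cm.
d_HCl = 199 − 103.5 = 95.5 cm.

95.5 cm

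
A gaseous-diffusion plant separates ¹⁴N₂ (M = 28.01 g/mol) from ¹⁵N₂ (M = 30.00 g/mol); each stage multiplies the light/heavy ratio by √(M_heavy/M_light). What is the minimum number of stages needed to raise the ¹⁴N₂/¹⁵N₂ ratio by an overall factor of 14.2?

78

Per stage α = (30.00/28.01)^(1/2) = 1.07105^0.5, giving ln α = 0.03432.
Need α^N ≥ 14.2 ⇒ N ≥ ln(14.2) / ln α = 2.653 / 0.03432 = 77.31.
Rounding up, N = 78 stages.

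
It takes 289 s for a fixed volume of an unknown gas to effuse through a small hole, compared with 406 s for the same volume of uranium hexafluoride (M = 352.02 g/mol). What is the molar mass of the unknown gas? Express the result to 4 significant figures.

178.4 g/mol

Since effusion rate ∝ 1/√M, t_X/t_UF₆ = √(M_X/M_UF₆).
289/406 = 0.7118 = √(M_X/352.02)
M_X = 352.02 × 0.7118² = 352.02 × 0.5067 = 178.4 g/mol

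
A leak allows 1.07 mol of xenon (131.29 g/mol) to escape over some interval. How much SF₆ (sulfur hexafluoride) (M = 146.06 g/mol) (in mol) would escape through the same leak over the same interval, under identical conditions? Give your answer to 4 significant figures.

1.014 mol

Graham's law gives rate_SF₆/rate_Xe = √(M_Xe/M_SF₆) = √(131.29/146.06) = √0.8989 = 0.9481.
So the amount for SF₆ is 1.07 × 0.9481 = 1.014 mol.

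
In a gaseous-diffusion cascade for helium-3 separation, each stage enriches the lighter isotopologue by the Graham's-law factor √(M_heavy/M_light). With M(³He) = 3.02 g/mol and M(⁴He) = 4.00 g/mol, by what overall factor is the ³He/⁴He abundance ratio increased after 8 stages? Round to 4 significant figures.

Each stage multiplies the ratio by α = √(4.00/3.02), so after 8 stages the overall factor is α^8 = (4.00/3.02)^(8/2).
= 1.32450^4 = 3.078.

3.078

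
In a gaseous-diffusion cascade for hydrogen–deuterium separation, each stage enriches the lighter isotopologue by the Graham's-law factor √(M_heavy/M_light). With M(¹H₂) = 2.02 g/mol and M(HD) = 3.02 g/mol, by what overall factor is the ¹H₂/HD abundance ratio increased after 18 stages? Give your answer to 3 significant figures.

After 18 stages the ratio has grown by (√(3.02/2.02))^18 = (3.02/2.02)^(18/2).
= 1.49505^9 = 37.3.

37.3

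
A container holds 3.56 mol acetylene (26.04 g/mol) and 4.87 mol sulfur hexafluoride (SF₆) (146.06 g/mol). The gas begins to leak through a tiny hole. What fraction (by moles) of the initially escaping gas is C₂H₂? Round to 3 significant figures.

0.634

Rate_i ∝ x_i/√M_i (Graham's law weighted by mole fraction), so the effusate composition follows n_i/√M_i.
So x_C₂H₂ in the escaping gas = (n_C₂H₂/√M_C₂H₂) / Σ(n_i/√M_i)
= (3.56/√26.04) / (3.56/√26.04 + 4.87/√146.06) = 0.6976/(0.6976 + 0.4030) = 0.634.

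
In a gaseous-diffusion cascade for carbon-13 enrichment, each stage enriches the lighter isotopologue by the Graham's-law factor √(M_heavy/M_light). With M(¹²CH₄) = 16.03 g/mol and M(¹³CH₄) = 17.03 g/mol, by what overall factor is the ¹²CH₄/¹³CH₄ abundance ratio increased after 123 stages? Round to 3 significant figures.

Overall factor = α^123 with α = √(17.03/16.03), i.e. (17.03/16.03)^(123/2).
= 1.06238^(123/2) = 41.3.

41.3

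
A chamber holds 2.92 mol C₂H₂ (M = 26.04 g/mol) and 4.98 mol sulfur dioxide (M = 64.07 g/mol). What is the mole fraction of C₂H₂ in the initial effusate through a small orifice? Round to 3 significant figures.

0.479

The effusion rate of species i is ∝ p_i/√M_i ∝ n_i/√M_i.
x_C₂H₂(eff) = (n_C₂H₂/√M_C₂H₂) / (n_C₂H₂/√M_C₂H₂ + n_SO₂/√M_SO₂)
= (2.92/√26.04) / (2.92/√26.04 + 4.98/√64.07) = 0.5722/(0.5722 + 0.6222) = 0.479.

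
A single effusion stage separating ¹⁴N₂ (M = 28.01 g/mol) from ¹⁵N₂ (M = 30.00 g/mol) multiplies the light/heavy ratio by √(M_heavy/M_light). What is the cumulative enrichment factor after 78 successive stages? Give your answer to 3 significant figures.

After 78 stages the ratio has grown by (√(30.00/28.01))^78 = (30.00/28.01)^(78/2).
= 1.07105^39 = 14.5.

14.5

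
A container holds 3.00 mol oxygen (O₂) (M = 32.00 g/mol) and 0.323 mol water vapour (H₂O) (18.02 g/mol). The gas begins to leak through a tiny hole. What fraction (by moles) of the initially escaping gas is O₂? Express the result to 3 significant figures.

0.875

The effusion rate of species i is ∝ p_i/√M_i ∝ n_i/√M_i.
Mole fraction of O₂ in the effusate = (n_O₂/√M_O₂) / (n_O₂/√M_O₂ + n_H₂O/√M_H₂O)
= (3.00/√32.00) / (3.00/√32.00 + 0.323/√18.02) = 0.5303/(0.5303 + 0.07609) = 0.875.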